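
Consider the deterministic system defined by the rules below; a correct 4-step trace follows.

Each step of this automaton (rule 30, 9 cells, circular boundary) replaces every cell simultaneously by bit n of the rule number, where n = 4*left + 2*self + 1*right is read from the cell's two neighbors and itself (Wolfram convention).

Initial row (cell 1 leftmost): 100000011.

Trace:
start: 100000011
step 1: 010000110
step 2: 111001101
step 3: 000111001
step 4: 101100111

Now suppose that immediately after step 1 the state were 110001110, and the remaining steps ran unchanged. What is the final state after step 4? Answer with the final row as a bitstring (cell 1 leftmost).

state after step 1 := 110001110
step 2: 101011000
step 3: 101010101
step 4: 001010101

001010101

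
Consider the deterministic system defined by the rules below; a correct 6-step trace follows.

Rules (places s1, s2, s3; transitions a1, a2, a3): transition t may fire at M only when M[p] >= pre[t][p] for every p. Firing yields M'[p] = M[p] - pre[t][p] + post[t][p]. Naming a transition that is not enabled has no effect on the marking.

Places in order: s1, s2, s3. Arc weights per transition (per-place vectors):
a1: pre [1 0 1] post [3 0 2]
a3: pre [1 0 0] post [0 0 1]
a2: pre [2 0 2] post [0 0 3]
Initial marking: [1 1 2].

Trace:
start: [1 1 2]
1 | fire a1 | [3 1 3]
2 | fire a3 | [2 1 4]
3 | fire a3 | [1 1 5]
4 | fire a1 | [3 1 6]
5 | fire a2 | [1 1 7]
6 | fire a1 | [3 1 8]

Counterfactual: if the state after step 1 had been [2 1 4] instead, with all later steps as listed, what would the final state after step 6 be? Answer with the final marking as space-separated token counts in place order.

state after step 1 := [2 1 4]
2 | fire a3 | [1 1 5]
3 | fire a3 | [0 1 6]
4 | fire a1 | [0 1 6]
5 | fire a2 | [0 1 6]
6 | fire a1 | [0 1 6]

0 1 6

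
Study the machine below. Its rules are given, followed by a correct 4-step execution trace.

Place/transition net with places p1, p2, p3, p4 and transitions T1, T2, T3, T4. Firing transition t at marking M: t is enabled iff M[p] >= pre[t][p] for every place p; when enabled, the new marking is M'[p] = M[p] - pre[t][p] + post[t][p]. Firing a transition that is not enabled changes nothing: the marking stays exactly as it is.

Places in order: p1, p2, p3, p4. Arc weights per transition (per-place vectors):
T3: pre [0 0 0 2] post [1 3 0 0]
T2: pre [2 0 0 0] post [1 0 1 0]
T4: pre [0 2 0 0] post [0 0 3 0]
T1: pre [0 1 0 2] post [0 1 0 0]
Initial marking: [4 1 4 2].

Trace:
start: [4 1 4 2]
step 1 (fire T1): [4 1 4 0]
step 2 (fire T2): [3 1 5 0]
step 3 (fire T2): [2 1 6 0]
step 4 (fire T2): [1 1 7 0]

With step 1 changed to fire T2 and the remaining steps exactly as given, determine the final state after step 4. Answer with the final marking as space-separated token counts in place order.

(re-executing from step 1 with the substitution; state before step 1: [4 1 4 2])
step 1 (fire T2): [3 1 5 2]
step 2 (fire T2): [2 1 6 2]
step 3 (fire T2): [1 1 7 2]
step 4 (fire T2): [1 1 7 2]

1 1 7 2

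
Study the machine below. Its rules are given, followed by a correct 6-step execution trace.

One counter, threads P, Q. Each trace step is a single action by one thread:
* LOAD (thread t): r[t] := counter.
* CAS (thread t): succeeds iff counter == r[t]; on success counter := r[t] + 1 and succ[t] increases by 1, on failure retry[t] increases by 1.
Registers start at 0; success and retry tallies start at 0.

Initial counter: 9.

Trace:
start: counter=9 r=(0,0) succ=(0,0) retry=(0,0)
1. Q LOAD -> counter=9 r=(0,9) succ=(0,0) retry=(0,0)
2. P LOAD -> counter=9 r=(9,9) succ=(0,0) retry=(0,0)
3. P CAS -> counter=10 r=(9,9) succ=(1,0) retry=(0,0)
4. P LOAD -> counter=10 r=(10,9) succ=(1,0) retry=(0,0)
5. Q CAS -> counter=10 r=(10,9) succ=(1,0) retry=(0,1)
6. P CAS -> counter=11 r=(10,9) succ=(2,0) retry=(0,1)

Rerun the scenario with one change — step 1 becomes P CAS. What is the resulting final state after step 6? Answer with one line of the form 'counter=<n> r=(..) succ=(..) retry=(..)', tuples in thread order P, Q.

(re-executing from step 1 with the substitution; state before step 1: counter=9 r=(0,0) succ=(0,0) retry=(0,0))
1. P CAS -> counter=9 r=(0,0) succ=(0,0) retry=(1,0)
2. P LOAD -> counter=9 r=(9,0) succ=(0,0) retry=(1,0)
3. P CAS -> counter=10 r=(9,0) succ=(1,0) retry=(1,0)
4. P LOAD -> counter=10 r=(10,0) succ=(1,0) retry=(1,0)
5. Q CAS -> counter=10 r=(10,0) succ=(1,0) retry=(1,1)
6. P CAS -> counter=11 r=(10,0) succ=(2,0) retry=(1,1)

counter=11 r=(10,0) succ=(2,0) retry=(1,1)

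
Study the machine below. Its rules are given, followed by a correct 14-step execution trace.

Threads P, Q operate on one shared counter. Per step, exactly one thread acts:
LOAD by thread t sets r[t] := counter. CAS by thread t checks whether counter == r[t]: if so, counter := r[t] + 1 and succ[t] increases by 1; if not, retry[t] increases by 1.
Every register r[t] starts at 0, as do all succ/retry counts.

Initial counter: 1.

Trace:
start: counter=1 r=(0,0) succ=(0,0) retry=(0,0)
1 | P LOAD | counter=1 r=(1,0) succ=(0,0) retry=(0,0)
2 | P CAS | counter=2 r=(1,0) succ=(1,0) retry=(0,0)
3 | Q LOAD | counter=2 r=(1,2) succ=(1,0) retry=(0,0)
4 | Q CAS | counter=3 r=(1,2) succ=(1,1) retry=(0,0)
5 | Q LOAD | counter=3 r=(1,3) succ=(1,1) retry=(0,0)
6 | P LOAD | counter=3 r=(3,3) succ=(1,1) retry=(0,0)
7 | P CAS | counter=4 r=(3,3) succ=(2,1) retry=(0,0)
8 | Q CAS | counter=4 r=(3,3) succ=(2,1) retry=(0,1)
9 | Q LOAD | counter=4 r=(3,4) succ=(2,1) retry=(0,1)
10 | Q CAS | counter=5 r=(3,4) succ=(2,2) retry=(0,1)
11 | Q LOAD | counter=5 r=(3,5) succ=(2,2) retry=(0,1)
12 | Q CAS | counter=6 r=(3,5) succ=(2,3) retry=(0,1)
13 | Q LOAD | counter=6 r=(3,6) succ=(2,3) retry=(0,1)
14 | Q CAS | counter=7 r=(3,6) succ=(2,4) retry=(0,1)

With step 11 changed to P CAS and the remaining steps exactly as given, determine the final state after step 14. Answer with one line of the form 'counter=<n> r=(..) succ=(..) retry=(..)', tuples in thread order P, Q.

counter=6 r=(3,5) succ=(2,3) retry=(1,2)

(re-executing from step 11 with the substitution; state before step 11: counter=5 r=(3,4) succ=(2,2) retry=(0,1))
11 | P CAS | counter=5 r=(3,4) succ=(2,2) retry=(1,1)
12 | Q CAS | counter=5 r=(3,4) succ=(2,2) retry=(1,2)
13 | Q LOAD | counter=5 r=(3,5) succ=(2,2) retry=(1,2)
14 | Q CAS | counter=6 r=(3,5) succ=(2,3) retry=(1,2)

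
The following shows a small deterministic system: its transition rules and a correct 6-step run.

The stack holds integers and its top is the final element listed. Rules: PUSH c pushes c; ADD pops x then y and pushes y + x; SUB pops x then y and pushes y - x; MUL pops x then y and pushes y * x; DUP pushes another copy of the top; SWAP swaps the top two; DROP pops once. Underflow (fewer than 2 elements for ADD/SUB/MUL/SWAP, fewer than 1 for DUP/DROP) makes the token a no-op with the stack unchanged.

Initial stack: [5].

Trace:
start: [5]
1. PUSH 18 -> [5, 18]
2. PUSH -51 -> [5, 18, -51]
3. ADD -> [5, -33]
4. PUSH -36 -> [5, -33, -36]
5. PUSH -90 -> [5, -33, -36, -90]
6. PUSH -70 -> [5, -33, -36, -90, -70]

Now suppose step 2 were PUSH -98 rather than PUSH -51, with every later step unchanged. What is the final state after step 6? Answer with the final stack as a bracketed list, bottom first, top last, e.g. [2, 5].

(re-executing from step 2 with the substitution; state before step 2: [5, 18])
2. PUSH -98 -> [5, 18, -98]
3. ADD -> [5, -80]
4. PUSH -36 -> [5, -80, -36]
5. PUSH -90 -> [5, -80, -36, -90]
6. PUSH -70 -> [5, -80, -36, -90, -70]

[5, -80, -36, -90, -70]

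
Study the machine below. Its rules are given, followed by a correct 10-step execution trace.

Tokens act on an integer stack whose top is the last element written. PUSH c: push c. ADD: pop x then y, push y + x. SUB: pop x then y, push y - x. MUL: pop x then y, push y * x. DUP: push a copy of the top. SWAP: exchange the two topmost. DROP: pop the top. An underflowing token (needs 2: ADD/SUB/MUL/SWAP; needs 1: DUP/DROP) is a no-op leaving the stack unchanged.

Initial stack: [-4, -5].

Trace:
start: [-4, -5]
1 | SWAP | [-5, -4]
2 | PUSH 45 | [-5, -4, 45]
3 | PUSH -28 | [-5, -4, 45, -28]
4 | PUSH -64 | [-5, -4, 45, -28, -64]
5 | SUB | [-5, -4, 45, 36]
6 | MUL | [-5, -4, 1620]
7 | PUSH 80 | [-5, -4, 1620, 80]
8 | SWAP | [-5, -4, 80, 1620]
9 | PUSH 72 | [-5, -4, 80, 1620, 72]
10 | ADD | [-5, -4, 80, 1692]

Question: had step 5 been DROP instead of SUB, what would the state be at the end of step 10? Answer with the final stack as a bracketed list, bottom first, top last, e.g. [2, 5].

[-5, -4, 80, -1188]

(re-executing from step 5 with the substitution; state before step 5: [-5, -4, 45, -28, -64])
5 | DROP | [-5, -4, 45, -28]
6 | MUL | [-5, -4, -1260]
7 | PUSH 80 | [-5, -4, -1260, 80]
8 | SWAP | [-5, -4, 80, -1260]
9 | PUSH 72 | [-5, -4, 80, -1260, 72]
10 | ADD | [-5, -4, 80, -1188]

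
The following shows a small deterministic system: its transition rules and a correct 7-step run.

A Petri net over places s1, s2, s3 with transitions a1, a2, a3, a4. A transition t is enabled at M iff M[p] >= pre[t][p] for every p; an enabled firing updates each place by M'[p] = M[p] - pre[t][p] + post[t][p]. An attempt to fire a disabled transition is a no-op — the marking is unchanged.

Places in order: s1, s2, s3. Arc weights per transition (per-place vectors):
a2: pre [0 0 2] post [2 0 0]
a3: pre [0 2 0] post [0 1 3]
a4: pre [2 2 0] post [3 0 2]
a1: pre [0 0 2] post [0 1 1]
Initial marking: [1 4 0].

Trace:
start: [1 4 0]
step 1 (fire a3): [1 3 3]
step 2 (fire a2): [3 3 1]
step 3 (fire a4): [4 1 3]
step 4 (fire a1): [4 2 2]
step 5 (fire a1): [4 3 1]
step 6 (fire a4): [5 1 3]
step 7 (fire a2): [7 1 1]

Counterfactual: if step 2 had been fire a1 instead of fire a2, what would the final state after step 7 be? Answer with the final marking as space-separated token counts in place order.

1 5 1

(re-executing from step 2 with the substitution; state before step 2: [1 3 3])
step 2 (fire a1): [1 4 2]
step 3 (fire a4): [1 4 2]
step 4 (fire a1): [1 5 1]
step 5 (fire a1): [1 5 1]
step 6 (fire a4): [1 5 1]
step 7 (fire a2): [1 5 1]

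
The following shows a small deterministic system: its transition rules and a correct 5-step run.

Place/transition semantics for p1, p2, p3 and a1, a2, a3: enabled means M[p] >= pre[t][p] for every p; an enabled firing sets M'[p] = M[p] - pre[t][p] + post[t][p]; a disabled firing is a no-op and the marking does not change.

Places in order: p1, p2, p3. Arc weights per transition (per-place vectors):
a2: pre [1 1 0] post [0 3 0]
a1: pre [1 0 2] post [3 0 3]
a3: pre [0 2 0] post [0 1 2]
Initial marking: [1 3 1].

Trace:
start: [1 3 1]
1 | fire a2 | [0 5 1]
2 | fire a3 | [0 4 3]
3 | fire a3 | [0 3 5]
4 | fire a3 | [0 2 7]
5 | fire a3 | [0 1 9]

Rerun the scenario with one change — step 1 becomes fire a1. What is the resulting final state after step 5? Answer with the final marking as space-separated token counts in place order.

1 1 5

(re-executing from step 1 with the substitution; state before step 1: [1 3 1])
1 | fire a1 | [1 3 1]
2 | fire a3 | [1 2 3]
3 | fire a3 | [1 1 5]
4 | fire a3 | [1 1 5]
5 | fire a3 | [1 1 5]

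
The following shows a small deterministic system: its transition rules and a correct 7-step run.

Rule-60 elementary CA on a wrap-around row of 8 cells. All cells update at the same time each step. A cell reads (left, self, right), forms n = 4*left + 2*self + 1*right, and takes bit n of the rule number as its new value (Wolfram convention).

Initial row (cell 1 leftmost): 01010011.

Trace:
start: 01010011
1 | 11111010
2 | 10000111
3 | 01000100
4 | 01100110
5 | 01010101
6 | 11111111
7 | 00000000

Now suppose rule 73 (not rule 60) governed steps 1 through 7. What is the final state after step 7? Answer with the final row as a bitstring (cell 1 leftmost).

(re-executing steps 1..7 under rule 73; state before step 1: 01010011)
1 | 00000011
2 | 01111011
3 | 01001011
4 | 00000011
5 | 01111011
6 | 01001011
7 | 00000011

00000011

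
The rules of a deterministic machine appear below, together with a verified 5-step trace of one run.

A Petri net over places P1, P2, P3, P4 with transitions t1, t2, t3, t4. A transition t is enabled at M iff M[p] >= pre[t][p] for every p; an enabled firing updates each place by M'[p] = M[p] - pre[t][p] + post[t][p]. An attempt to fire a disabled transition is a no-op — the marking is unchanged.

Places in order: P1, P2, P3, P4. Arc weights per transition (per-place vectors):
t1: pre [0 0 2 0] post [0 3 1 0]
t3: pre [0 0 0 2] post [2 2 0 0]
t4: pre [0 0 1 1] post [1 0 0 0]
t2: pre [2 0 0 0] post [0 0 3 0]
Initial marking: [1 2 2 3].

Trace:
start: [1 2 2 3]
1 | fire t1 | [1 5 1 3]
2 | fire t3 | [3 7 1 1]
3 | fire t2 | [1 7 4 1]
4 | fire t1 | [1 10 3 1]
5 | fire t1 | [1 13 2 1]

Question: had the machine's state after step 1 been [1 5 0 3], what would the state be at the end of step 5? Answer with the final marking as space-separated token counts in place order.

1 13 1 1

state after step 1 := [1 5 0 3]
2 | fire t3 | [3 7 0 1]
3 | fire t2 | [1 7 3 1]
4 | fire t1 | [1 10 2 1]
5 | fire t1 | [1 13 1 1]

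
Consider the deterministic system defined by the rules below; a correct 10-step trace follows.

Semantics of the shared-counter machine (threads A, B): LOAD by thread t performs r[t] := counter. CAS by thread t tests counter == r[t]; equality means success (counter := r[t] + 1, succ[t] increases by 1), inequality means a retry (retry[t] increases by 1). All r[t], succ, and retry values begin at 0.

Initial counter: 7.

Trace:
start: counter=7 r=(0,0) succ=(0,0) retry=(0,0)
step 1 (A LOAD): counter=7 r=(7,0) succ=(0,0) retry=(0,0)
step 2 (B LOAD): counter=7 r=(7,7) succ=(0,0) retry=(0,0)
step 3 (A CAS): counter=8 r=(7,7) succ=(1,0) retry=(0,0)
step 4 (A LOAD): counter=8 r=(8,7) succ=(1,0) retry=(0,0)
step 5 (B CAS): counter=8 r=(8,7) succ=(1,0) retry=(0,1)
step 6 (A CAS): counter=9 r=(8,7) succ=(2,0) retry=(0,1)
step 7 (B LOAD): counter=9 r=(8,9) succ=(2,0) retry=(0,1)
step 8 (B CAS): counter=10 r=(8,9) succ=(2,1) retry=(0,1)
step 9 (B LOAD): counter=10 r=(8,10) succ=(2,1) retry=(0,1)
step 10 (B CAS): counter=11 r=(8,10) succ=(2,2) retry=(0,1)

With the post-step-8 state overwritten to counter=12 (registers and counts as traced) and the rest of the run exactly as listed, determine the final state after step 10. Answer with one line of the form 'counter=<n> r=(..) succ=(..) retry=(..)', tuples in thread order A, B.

state after step 8 := counter=12 r=(8,9) succ=(2,1) retry=(0,1)
step 9 (B LOAD): counter=12 r=(8,12) succ=(2,1) retry=(0,1)
step 10 (B CAS): counter=13 r=(8,12) succ=(2,2) retry=(0,1)

counter=13 r=(8,12) succ=(2,2) retry=(0,1)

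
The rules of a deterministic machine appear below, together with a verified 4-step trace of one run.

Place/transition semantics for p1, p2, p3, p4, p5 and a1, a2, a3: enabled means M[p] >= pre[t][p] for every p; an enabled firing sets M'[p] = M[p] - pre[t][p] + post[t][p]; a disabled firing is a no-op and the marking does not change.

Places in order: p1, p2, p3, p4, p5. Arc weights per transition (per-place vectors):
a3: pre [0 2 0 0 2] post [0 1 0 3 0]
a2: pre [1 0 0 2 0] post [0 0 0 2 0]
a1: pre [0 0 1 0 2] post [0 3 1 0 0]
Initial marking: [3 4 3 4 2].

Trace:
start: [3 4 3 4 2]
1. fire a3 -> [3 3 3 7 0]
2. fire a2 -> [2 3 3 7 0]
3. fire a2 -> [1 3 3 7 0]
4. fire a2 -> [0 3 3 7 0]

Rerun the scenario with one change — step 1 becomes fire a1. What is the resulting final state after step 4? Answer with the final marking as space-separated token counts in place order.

0 7 3 4 0

(re-executing from step 1 with the substitution; state before step 1: [3 4 3 4 2])
1. fire a1 -> [3 7 3 4 0]
2. fire a2 -> [2 7 3 4 0]
3. fire a2 -> [1 7 3 4 0]
4. fire a2 -> [0 7 3 4 0]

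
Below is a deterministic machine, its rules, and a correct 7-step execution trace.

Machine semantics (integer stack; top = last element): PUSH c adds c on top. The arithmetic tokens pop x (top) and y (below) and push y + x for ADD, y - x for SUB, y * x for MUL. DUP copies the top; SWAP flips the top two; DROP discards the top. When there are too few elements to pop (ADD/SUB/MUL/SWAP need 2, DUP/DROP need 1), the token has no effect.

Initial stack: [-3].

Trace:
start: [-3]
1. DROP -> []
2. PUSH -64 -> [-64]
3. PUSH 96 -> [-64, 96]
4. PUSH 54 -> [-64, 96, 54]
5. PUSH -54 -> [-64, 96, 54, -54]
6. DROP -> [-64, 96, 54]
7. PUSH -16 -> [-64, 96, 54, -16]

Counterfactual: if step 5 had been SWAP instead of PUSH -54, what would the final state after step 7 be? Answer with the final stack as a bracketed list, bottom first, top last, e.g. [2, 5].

(re-executing from step 5 with the substitution; state before step 5: [-64, 96, 54])
5. SWAP -> [-64, 54, 96]
6. DROP -> [-64, 54]
7. PUSH -16 -> [-64, 54, -16]

[-64, 54, -16]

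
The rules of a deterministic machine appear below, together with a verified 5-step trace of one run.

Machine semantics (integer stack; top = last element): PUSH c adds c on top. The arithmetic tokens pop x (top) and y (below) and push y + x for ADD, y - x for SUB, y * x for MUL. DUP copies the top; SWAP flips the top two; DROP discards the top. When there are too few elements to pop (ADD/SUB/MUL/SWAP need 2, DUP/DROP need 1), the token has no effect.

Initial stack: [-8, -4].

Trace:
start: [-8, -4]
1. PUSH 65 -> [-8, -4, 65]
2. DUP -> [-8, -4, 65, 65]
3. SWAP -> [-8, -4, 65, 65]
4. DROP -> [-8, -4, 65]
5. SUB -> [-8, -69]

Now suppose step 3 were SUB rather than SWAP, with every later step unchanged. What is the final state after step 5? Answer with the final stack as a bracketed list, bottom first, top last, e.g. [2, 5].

(re-executing from step 3 with the substitution; state before step 3: [-8, -4, 65, 65])
3. SUB -> [-8, -4, 0]
4. DROP -> [-8, -4]
5. SUB -> [-4]

[-4]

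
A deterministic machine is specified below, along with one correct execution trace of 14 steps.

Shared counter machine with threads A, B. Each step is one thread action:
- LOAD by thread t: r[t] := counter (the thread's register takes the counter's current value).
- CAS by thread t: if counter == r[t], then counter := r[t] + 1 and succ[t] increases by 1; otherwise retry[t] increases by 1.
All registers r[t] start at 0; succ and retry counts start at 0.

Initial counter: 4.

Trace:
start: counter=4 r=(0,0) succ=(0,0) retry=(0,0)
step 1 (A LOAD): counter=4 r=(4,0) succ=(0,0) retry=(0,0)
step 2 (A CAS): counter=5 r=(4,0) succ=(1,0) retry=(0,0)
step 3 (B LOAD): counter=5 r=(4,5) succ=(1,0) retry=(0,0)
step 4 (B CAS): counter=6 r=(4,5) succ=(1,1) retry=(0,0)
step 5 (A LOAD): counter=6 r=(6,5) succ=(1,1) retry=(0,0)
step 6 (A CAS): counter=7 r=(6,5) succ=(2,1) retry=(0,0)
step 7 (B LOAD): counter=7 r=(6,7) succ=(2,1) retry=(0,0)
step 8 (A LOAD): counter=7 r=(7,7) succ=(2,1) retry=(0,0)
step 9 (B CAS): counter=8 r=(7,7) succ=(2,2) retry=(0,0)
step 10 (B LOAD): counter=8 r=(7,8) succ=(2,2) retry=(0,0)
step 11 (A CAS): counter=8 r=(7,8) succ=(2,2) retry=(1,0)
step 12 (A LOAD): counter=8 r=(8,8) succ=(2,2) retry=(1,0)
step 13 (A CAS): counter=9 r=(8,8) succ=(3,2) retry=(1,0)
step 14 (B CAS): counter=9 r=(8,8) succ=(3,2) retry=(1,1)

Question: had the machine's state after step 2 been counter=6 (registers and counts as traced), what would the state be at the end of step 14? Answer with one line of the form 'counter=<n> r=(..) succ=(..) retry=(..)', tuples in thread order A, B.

counter=10 r=(9,9) succ=(3,2) retry=(1,1)

state after step 2 := counter=6 r=(4,0) succ=(1,0) retry=(0,0)
step 3 (B LOAD): counter=6 r=(4,6) succ=(1,0) retry=(0,0)
step 4 (B CAS): counter=7 r=(4,6) succ=(1,1) retry=(0,0)
step 5 (A LOAD): counter=7 r=(7,6) succ=(1,1) retry=(0,0)
step 6 (A CAS): counter=8 r=(7,6) succ=(2,1) retry=(0,0)
step 7 (B LOAD): counter=8 r=(7,8) succ=(2,1) retry=(0,0)
step 8 (A LOAD): counter=8 r=(8,8) succ=(2,1) retry=(0,0)
step 9 (B CAS): counter=9 r=(8,8) succ=(2,2) retry=(0,0)
step 10 (B LOAD): counter=9 r=(8,9) succ=(2,2) retry=(0,0)
step 11 (A CAS): counter=9 r=(8,9) succ=(2,2) retry=(1,0)
step 12 (A LOAD): counter=9 r=(9,9) succ=(2,2) retry=(1,0)
step 13 (A CAS): counter=10 r=(9,9) succ=(3,2) retry=(1,0)
step 14 (B CAS): counter=10 r=(9,9) succ=(3,2) retry=(1,1)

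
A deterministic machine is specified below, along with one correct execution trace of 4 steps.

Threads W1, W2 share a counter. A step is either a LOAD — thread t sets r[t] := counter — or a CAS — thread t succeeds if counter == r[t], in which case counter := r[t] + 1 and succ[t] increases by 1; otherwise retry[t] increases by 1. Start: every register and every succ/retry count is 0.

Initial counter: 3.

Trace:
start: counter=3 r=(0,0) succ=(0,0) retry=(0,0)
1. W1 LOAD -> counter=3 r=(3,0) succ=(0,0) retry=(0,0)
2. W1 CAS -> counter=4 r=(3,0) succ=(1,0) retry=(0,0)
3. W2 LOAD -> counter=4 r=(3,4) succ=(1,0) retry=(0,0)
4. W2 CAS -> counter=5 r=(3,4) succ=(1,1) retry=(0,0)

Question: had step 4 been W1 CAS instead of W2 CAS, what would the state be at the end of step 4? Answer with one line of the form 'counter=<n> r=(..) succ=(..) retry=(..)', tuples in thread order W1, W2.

(re-executing from step 4 with the substitution; state before step 4: counter=4 r=(3,4) succ=(1,0) retry=(0,0))
4. W1 CAS -> counter=4 r=(3,4) succ=(1,0) retry=(1,0)

counter=4 r=(3,4) succ=(1,0) retry=(1,0)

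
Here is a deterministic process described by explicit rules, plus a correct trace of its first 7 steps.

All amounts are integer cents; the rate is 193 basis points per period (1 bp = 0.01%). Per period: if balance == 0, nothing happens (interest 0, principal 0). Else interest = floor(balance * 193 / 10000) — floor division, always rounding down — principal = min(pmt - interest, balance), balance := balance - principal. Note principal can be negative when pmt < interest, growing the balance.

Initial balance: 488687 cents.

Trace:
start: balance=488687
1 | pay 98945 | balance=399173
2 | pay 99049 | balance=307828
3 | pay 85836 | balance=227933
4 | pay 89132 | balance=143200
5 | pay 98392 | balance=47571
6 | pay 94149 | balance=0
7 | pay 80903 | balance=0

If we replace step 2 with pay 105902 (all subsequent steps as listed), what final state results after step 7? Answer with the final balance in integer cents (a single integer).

(re-executing from step 2 with the substitution; state before step 2: balance=399173)
2 | pay 105902 | balance=300975
3 | pay 85836 | balance=220947
4 | pay 89132 | balance=136079
5 | pay 98392 | balance=40313
6 | pay 94149 | balance=0
7 | pay 80903 | balance=0

0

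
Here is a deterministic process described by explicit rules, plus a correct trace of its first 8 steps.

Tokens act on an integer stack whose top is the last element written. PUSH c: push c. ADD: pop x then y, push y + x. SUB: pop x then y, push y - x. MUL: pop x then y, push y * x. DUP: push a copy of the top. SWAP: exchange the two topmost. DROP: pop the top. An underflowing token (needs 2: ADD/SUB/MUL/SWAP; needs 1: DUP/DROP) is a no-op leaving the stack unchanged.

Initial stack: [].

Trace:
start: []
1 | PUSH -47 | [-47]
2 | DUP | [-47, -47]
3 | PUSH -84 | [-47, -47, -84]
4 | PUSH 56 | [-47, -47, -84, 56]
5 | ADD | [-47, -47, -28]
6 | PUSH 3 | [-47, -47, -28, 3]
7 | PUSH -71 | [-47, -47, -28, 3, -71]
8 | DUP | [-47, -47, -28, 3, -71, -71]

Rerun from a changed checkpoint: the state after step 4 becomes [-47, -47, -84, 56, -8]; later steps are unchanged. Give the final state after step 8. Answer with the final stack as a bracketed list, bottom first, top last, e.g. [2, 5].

[-47, -47, -84, 48, 3, -71, -71]

state after step 4 := [-47, -47, -84, 56, -8]
5 | ADD | [-47, -47, -84, 48]
6 | PUSH 3 | [-47, -47, -84, 48, 3]
7 | PUSH -71 | [-47, -47, -84, 48, 3, -71]
8 | DUP | [-47, -47, -84, 48, 3, -71, -71]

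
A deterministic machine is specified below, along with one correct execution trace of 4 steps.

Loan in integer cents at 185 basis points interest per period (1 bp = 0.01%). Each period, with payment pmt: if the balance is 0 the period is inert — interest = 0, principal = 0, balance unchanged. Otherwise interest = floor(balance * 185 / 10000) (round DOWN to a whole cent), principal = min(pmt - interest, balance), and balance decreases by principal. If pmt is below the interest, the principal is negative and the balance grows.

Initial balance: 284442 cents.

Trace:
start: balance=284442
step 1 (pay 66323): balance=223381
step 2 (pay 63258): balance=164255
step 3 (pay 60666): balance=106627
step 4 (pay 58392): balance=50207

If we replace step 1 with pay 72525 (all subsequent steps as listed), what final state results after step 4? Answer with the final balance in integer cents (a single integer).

(re-executing from step 1 with the substitution; state before step 1: balance=284442)
step 1 (pay 72525): balance=217179
step 2 (pay 63258): balance=157938
step 3 (pay 60666): balance=100193
step 4 (pay 58392): balance=43654

43654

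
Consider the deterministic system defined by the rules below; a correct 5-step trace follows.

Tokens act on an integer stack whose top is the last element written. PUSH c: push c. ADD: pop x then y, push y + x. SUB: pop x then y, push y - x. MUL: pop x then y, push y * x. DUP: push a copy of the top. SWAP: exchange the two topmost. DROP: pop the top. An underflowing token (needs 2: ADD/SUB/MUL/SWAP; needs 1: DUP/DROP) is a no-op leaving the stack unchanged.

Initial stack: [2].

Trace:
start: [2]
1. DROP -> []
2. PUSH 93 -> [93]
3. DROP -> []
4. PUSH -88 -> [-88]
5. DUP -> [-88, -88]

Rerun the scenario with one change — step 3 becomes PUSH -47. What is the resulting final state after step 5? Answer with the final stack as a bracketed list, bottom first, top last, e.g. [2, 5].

(re-executing from step 3 with the substitution; state before step 3: [93])
3. PUSH -47 -> [93, -47]
4. PUSH -88 -> [93, -47, -88]
5. DUP -> [93, -47, -88, -88]

[93, -47, -88, -88]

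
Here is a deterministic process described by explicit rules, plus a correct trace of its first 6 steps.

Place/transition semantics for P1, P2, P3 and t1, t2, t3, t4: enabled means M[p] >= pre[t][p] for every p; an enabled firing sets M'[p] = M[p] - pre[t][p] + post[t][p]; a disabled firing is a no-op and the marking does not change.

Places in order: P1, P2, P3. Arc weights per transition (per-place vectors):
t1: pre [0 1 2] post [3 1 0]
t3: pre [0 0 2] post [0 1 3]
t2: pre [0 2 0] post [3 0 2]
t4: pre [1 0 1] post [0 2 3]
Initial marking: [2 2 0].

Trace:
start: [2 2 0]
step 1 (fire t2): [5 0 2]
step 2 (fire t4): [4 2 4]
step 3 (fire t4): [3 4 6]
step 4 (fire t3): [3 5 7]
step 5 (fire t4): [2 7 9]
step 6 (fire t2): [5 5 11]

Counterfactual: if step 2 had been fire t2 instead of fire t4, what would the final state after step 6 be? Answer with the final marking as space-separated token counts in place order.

6 3 9

(re-executing from step 2 with the substitution; state before step 2: [5 0 2])
step 2 (fire t2): [5 0 2]
step 3 (fire t4): [4 2 4]
step 4 (fire t3): [4 3 5]
step 5 (fire t4): [3 5 7]
step 6 (fire t2): [6 3 9]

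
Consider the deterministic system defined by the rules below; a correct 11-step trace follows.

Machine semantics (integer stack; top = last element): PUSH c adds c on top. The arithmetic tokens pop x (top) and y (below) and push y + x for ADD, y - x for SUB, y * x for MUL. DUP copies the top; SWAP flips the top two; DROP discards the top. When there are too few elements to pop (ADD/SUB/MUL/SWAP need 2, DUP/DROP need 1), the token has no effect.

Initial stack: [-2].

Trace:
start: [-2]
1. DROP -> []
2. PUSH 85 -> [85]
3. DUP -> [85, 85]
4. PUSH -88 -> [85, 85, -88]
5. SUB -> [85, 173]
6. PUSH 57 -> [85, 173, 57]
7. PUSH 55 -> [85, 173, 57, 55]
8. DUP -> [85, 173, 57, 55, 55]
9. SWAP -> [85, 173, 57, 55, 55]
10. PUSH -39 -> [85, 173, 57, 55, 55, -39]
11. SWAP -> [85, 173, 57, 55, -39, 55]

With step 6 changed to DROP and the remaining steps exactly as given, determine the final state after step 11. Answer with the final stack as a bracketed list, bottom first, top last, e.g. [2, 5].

[85, 55, -39, 55]

(re-executing from step 6 with the substitution; state before step 6: [85, 173])
6. DROP -> [85]
7. PUSH 55 -> [85, 55]
8. DUP -> [85, 55, 55]
9. SWAP -> [85, 55, 55]
10. PUSH -39 -> [85, 55, 55, -39]
11. SWAP -> [85, 55, -39, 55]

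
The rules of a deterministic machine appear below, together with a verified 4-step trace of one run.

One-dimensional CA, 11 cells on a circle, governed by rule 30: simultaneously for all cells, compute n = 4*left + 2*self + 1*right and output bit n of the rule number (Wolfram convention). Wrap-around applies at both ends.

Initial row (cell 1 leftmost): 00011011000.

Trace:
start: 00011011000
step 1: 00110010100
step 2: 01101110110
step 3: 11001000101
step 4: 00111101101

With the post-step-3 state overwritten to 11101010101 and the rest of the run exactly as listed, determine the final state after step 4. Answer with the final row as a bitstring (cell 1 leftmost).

00001010101

state after step 3 := 11101010101
step 4: 00001010101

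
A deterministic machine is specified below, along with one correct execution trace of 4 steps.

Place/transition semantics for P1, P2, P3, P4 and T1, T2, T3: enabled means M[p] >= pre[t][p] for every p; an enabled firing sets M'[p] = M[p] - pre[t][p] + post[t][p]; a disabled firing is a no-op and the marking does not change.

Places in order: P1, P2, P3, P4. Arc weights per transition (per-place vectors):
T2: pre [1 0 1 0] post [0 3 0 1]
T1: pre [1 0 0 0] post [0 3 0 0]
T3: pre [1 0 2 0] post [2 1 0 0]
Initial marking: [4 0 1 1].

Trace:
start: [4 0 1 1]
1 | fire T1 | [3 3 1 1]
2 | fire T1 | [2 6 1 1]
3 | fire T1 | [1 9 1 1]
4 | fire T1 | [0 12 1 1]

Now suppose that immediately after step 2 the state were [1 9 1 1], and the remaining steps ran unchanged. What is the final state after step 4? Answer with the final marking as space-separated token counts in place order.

0 12 1 1

state after step 2 := [1 9 1 1]
3 | fire T1 | [0 12 1 1]
4 | fire T1 | [0 12 1 1]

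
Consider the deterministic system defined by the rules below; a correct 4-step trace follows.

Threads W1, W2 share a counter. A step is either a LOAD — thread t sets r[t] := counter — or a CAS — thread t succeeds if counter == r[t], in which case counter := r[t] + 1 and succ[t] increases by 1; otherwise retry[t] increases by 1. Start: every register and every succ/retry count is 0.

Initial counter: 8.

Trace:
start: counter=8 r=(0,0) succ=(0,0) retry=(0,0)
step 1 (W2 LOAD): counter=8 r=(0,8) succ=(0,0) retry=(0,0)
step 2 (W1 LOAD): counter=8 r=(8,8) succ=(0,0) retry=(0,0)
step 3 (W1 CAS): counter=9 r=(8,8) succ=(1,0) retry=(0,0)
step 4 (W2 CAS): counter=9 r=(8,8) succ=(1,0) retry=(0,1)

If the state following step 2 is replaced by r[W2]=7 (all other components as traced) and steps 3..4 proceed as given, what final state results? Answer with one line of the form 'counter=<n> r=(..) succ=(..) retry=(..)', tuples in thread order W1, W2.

counter=9 r=(8,7) succ=(1,0) retry=(0,1)

state after step 2 := counter=8 r=(8,7) succ=(0,0) retry=(0,0)
step 3 (W1 CAS): counter=9 r=(8,7) succ=(1,0) retry=(0,0)
step 4 (W2 CAS): counter=9 r=(8,7) succ=(1,0) retry=(0,1)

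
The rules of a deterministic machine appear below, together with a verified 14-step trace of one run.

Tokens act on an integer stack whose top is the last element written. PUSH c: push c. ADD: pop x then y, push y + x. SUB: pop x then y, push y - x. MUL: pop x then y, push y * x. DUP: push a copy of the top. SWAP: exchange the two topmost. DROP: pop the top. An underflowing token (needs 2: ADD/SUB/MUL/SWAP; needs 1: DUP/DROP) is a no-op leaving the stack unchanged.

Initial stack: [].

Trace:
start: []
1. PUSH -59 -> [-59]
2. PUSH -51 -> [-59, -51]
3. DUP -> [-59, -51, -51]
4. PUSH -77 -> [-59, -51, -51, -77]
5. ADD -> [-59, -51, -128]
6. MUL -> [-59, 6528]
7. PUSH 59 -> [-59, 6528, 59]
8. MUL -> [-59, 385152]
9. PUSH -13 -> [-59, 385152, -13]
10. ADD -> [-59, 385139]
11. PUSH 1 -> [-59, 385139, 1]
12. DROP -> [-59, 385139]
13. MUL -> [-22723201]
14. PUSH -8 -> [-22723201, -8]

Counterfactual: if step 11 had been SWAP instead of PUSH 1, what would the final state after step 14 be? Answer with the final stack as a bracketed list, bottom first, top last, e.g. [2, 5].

[385139, -8]

(re-executing from step 11 with the substitution; state before step 11: [-59, 385139])
11. SWAP -> [385139, -59]
12. DROP -> [385139]
13. MUL -> [385139]
14. PUSH -8 -> [385139, -8]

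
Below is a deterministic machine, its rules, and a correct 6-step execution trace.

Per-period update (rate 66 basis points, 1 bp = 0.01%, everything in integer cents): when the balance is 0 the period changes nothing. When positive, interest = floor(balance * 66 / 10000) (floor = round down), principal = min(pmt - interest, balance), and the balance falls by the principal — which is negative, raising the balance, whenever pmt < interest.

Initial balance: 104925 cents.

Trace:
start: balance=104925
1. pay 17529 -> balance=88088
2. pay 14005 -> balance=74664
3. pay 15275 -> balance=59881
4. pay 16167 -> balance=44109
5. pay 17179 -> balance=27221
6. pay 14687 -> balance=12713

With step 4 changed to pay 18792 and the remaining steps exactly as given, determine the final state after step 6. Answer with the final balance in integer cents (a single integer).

(re-executing from step 4 with the substitution; state before step 4: balance=59881)
4. pay 18792 -> balance=41484
5. pay 17179 -> balance=24578
6. pay 14687 -> balance=10053

10053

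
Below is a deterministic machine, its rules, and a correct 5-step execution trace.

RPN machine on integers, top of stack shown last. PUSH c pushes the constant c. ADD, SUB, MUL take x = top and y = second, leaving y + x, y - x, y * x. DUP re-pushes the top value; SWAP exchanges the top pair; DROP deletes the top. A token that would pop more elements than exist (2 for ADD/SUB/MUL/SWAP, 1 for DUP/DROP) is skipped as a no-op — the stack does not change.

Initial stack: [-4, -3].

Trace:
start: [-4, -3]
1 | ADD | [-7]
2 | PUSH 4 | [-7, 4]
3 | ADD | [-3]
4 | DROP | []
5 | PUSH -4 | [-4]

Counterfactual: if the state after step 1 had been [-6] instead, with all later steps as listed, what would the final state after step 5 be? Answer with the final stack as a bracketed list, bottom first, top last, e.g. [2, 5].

state after step 1 := [-6]
2 | PUSH 4 | [-6, 4]
3 | ADD | [-2]
4 | DROP | []
5 | PUSH -4 | [-4]

[-4]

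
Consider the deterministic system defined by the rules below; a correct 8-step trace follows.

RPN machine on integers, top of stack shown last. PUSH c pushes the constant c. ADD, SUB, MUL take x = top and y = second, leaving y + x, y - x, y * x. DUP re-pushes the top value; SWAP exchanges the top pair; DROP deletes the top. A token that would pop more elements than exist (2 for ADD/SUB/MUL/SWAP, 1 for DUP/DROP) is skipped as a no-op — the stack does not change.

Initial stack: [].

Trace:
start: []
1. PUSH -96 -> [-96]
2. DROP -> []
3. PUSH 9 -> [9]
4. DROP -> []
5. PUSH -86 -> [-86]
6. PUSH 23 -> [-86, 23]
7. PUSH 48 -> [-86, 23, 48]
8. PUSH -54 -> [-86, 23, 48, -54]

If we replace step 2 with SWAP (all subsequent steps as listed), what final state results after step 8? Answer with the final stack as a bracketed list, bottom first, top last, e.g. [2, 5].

[-96, -86, 23, 48, -54]

(re-executing from step 2 with the substitution; state before step 2: [-96])
2. SWAP -> [-96]
3. PUSH 9 -> [-96, 9]
4. DROP -> [-96]
5. PUSH -86 -> [-96, -86]
6. PUSH 23 -> [-96, -86, 23]
7. PUSH 48 -> [-96, -86, 23, 48]
8. PUSH -54 -> [-96, -86, 23, 48, -54]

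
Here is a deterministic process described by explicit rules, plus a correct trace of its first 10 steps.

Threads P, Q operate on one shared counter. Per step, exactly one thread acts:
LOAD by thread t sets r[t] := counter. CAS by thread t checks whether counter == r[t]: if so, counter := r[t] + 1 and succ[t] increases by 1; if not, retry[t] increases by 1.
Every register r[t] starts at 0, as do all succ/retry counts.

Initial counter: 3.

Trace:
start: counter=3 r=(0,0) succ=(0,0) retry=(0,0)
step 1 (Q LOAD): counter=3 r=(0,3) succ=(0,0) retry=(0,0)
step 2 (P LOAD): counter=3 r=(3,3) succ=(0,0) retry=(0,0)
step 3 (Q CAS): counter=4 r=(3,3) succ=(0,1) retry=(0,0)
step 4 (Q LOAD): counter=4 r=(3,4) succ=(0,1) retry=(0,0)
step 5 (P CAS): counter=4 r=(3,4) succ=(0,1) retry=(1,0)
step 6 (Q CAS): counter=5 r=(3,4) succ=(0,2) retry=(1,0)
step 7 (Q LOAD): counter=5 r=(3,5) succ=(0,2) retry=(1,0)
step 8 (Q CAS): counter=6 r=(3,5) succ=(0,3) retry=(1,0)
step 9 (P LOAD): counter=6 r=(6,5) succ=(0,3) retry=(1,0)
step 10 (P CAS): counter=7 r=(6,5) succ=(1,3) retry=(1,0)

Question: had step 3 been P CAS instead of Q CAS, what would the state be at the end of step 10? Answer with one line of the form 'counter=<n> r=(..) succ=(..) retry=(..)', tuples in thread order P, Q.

counter=7 r=(6,5) succ=(2,2) retry=(1,0)

(re-executing from step 3 with the substitution; state before step 3: counter=3 r=(3,3) succ=(0,0) retry=(0,0))
step 3 (P CAS): counter=4 r=(3,3) succ=(1,0) retry=(0,0)
step 4 (Q LOAD): counter=4 r=(3,4) succ=(1,0) retry=(0,0)
step 5 (P CAS): counter=4 r=(3,4) succ=(1,0) retry=(1,0)
step 6 (Q CAS): counter=5 r=(3,4) succ=(1,1) retry=(1,0)
step 7 (Q LOAD): counter=5 r=(3,5) succ=(1,1) retry=(1,0)
step 8 (Q CAS): counter=6 r=(3,5) succ=(1,2) retry=(1,0)
step 9 (P LOAD): counter=6 r=(6,5) succ=(1,2) retry=(1,0)
step 10 (P CAS): counter=7 r=(6,5) succ=(2,2) retry=(1,0)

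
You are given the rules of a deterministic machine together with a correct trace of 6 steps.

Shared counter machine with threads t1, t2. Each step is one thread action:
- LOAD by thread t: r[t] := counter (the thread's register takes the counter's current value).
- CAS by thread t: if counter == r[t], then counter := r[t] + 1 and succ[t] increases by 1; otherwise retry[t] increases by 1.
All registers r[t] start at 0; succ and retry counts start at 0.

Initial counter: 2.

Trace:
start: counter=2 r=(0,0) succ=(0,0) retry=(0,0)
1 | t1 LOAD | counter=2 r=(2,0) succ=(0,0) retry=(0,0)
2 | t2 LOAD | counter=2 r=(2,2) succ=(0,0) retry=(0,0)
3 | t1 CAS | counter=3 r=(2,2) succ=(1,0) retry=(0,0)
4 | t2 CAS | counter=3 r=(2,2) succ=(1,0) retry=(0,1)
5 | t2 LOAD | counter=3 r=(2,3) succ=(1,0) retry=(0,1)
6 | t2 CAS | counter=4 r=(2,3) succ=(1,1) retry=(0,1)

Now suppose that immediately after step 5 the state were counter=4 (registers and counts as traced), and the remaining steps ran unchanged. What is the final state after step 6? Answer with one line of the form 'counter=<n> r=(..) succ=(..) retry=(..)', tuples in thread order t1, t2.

state after step 5 := counter=4 r=(2,3) succ=(1,0) retry=(0,1)
6 | t2 CAS | counter=4 r=(2,3) succ=(1,0) retry=(0,2)

counter=4 r=(2,3) succ=(1,0) retry=(0,2)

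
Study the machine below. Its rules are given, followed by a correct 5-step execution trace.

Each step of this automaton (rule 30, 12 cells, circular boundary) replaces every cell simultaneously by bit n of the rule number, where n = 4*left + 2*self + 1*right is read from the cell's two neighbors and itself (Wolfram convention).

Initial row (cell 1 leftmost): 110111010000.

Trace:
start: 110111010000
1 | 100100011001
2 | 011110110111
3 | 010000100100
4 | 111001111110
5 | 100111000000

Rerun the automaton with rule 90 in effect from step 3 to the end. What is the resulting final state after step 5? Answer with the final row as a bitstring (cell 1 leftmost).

011111111000

(re-executing steps 3..5 under rule 90; state before step 3: 011110110111)
3 | 010010110101
4 | 001100110000
5 | 011111111000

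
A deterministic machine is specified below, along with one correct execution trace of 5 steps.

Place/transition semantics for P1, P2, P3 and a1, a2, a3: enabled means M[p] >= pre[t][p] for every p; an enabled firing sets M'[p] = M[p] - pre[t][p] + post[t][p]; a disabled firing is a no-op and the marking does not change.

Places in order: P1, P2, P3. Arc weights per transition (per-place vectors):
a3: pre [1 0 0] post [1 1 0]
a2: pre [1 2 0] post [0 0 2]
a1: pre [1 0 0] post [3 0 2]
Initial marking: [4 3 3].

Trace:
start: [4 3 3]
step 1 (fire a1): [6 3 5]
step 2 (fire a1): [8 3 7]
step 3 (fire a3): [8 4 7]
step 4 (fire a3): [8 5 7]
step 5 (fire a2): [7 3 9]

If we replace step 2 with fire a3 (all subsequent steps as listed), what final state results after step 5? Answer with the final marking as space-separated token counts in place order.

5 4 7

(re-executing from step 2 with the substitution; state before step 2: [6 3 5])
step 2 (fire a3): [6 4 5]
step 3 (fire a3): [6 5 5]
step 4 (fire a3): [6 6 5]
step 5 (fire a2): [5 4 7]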